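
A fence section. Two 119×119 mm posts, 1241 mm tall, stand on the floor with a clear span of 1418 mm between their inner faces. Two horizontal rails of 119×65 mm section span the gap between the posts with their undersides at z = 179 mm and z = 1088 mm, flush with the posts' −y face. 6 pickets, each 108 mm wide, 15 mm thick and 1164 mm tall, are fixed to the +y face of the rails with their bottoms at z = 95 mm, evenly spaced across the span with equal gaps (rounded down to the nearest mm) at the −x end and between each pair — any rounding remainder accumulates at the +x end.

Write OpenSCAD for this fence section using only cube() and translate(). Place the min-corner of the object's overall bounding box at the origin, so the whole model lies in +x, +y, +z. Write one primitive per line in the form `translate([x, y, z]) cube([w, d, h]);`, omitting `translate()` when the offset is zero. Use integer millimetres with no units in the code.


cube([119, 119, 1241]);
translate([1537, 0, 0]) cube([119, 119, 1241]);
translate([119, 0, 179]) cube([1418, 119, 65]);
translate([119, 0, 1088]) cube([1418, 119, 65]);
translate([229, 119, 95]) cube([108, 15, 1164]);
translate([447, 119, 95]) cube([108, 15, 1164]);
translate([665, 119, 95]) cube([108, 15, 1164]);
translate([883, 119, 95]) cube([108, 15, 1164]);
translate([1101, 119, 95]) cube([108, 15, 1164]);
translate([1319, 119, 95]) cube([108, 15, 1164]);


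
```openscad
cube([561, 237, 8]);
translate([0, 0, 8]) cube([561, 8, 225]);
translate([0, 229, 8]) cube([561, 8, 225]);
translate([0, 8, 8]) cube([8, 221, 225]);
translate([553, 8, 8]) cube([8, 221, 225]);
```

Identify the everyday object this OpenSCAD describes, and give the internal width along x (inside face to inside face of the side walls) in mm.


An open box. The internal width is 545 mm.

A 561×237 base slab with four walls standing on it — an open box. The base is 561 mm wide and the walls are 8 mm thick, so the internal width is 561 − 2 × 8 = 545 mm.


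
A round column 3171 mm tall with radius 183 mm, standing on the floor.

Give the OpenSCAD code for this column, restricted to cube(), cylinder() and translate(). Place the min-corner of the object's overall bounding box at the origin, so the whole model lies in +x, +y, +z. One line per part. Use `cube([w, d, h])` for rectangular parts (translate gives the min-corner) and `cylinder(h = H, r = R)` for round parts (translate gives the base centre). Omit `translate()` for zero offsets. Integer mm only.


translate([183, 183, 0]) cylinder(h = 3171, r = 183);


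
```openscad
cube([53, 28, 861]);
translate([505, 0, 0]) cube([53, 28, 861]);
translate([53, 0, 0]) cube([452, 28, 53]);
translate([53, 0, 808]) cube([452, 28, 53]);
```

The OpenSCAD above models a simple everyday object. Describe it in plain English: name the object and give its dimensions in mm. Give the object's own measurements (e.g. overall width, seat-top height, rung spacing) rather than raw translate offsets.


A rectangular picture frame lying in the x–z plane (depth along y). The opening is 452 mm wide (x) by 755 mm tall (z), surrounded by a border 53 mm wide on all four sides. The frame is 28 mm deep and is made of two full-height vertical stiles with two horizontal rails fitted between them.


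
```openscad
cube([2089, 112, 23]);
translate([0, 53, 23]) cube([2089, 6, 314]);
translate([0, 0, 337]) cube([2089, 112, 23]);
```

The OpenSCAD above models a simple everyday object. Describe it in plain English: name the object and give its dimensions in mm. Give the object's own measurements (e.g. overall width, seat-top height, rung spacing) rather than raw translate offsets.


An I-beam lying along x, 2089 mm long. Overall section height 360 mm. Two flanges 112 mm wide (y) and 23 mm thick, one on the floor and one at the top; a web 6 mm thick runs between them, centred on the flange width.


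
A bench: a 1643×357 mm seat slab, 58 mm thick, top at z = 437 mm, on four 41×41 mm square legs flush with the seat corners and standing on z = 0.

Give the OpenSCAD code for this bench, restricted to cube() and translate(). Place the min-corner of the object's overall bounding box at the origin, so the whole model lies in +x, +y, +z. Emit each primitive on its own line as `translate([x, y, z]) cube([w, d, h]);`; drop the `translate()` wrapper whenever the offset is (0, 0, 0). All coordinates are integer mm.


translate([0, 0, 379]) cube([1643, 357, 58]);
cube([41, 41, 379]);
translate([0, 316, 0]) cube([41, 41, 379]);
translate([1602, 0, 0]) cube([41, 41, 379]);
translate([1602, 316, 0]) cube([41, 41, 379]);


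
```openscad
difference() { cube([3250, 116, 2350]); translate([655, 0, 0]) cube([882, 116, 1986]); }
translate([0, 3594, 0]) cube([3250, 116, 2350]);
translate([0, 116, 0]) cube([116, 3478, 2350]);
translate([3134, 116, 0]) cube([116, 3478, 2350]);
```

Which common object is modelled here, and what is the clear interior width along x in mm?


A single room. The interior width is 3018 mm.

Four walls enclosing a rectangle with a door in the front wall — a room. Outside width 3250 minus two 116 mm walls gives 3018 mm.


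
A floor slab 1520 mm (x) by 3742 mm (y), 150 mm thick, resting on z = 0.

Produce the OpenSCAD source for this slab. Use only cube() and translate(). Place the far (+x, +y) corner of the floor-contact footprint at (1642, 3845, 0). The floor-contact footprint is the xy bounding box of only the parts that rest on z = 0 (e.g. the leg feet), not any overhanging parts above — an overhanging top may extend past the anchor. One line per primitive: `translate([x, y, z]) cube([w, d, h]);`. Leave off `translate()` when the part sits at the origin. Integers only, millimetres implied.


translate([122, 103, 0]) cube([1520, 3742, 150]);


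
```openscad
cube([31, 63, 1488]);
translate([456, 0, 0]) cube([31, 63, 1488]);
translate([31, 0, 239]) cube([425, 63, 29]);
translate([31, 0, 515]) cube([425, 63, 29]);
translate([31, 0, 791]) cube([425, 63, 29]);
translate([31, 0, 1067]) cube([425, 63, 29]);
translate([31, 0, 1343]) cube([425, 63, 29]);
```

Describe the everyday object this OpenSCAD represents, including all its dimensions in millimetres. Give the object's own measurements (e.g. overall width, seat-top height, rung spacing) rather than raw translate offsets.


A straight ladder. Two 31×63 mm vertical rails, 1488 mm tall, stand 487 mm apart (outside-to-outside) with their front faces coplanar on the −y side. 5 rungs, each 63 mm deep and 29 mm tall, span between the inner faces of the rails, front faces flush with the rails. The lowest rung's underside is at z = 239 mm and rungs are spaced 276 mm apart (underside to underside).


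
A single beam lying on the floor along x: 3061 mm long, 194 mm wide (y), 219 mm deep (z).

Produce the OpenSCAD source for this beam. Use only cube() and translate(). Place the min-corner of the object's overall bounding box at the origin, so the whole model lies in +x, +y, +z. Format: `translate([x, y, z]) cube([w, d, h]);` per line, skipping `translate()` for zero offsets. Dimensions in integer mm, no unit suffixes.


cube([3061, 194, 219]);


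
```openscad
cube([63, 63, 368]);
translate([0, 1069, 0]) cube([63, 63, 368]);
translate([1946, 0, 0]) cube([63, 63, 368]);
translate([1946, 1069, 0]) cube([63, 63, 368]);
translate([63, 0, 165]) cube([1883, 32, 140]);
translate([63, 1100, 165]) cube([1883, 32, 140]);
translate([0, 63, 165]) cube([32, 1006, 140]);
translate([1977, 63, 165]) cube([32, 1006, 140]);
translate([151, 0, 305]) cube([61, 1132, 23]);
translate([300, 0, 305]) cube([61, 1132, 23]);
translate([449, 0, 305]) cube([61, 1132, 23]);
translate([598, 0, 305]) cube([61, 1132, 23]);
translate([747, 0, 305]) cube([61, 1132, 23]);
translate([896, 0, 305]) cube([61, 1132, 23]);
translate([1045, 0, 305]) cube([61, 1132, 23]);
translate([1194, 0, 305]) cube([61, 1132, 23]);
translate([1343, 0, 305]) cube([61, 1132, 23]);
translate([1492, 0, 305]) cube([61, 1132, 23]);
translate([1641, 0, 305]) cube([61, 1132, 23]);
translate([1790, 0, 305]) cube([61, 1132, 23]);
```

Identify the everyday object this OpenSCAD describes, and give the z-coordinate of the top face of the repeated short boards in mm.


A bed frame. The slat-top height is 328 mm.

Four posts, four rails, and a row of slats — a bed frame. Slats sit on the rails at z = 165 + 140 = 305; with slat thickness 23, the top is 328 mm.


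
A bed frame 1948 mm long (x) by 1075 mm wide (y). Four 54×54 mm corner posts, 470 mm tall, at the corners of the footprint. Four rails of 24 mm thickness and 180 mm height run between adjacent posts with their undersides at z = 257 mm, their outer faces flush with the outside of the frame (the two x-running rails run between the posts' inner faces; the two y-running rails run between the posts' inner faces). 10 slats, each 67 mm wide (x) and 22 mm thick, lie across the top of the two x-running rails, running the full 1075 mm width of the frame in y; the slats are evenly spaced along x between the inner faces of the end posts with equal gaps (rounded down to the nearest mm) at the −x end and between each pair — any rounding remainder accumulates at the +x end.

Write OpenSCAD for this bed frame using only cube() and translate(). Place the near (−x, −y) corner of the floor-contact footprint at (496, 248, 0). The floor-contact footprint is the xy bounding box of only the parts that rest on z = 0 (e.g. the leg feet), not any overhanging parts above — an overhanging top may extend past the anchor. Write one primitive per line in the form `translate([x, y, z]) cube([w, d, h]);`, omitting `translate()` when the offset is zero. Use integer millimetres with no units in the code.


translate([496, 248, 0]) cube([54, 54, 470]);
translate([496, 1269, 0]) cube([54, 54, 470]);
translate([2390, 248, 0]) cube([54, 54, 470]);
translate([2390, 1269, 0]) cube([54, 54, 470]);
translate([550, 248, 257]) cube([1840, 24, 180]);
translate([550, 1299, 257]) cube([1840, 24, 180]);
translate([496, 302, 257]) cube([24, 967, 180]);
translate([2420, 302, 257]) cube([24, 967, 180]);
translate([656, 248, 437]) cube([67, 1075, 22]);
translate([829, 248, 437]) cube([67, 1075, 22]);
translate([1002, 248, 437]) cube([67, 1075, 22]);
translate([1175, 248, 437]) cube([67, 1075, 22]);
translate([1348, 248, 437]) cube([67, 1075, 22]);
translate([1521, 248, 437]) cube([67, 1075, 22]);
translate([1694, 248, 437]) cube([67, 1075, 22]);
translate([1867, 248, 437]) cube([67, 1075, 22]);
translate([2040, 248, 437]) cube([67, 1075, 22]);
translate([2213, 248, 437]) cube([67, 1075, 22]);


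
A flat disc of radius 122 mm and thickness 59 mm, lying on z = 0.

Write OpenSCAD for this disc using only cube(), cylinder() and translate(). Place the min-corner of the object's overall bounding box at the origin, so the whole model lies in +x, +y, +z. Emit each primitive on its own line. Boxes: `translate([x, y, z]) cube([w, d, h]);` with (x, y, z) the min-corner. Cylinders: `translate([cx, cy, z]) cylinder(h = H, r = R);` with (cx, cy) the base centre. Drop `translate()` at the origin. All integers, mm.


translate([122, 122, 0]) cylinder(h = 59, r = 122);


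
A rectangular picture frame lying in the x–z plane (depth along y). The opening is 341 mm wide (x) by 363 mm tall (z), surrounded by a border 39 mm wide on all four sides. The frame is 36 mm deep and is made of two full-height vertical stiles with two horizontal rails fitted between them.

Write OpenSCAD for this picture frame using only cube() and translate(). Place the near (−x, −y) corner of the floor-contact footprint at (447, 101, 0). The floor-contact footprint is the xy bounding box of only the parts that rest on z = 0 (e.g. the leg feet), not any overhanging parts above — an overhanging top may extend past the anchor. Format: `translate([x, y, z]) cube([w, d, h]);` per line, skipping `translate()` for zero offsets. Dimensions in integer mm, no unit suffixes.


translate([447, 101, 0]) cube([39, 36, 441]);
translate([827, 101, 0]) cube([39, 36, 441]);
translate([486, 101, 0]) cube([341, 36, 39]);
translate([486, 101, 402]) cube([341, 36, 39]);


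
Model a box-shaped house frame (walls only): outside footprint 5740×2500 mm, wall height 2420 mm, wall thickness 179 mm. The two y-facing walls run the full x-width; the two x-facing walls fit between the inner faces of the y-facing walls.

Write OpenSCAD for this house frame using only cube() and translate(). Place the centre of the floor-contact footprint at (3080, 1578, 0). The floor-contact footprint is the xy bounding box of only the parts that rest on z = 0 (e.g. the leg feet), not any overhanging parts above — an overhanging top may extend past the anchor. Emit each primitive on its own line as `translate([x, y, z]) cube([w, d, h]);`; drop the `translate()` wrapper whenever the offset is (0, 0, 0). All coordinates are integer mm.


translate([210, 328, 0]) cube([5740, 179, 2420]);
translate([210, 2649, 0]) cube([5740, 179, 2420]);
translate([210, 507, 0]) cube([179, 2142, 2420]);
translate([5771, 507, 0]) cube([179, 2142, 2420]);


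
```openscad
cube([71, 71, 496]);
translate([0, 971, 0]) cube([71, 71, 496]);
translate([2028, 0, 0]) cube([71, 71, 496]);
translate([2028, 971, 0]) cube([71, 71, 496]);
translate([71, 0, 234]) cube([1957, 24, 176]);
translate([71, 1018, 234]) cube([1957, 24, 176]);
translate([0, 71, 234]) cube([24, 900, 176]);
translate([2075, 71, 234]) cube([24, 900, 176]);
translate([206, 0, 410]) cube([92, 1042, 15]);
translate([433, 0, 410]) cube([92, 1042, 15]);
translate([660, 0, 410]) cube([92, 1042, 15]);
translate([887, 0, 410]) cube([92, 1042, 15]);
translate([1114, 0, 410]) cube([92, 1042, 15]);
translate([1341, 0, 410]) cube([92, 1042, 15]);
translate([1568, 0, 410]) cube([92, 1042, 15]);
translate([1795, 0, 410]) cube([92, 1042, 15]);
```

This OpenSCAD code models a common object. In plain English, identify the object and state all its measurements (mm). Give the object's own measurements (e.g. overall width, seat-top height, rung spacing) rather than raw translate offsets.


A bed frame 2099 mm long (x) by 1042 mm wide (y). Four 71×71 mm corner posts, 496 mm tall, at the corners of the footprint. Four rails of 24 mm thickness and 176 mm height run between adjacent posts with their undersides at z = 234 mm, their outer faces flush with the outside of the frame (the two x-running rails run between the posts' inner faces; the two y-running rails run between the posts' inner faces). 8 slats, each 92 mm wide (x) and 15 mm thick, lie across the top of the two x-running rails, running the full 1042 mm width of the frame in y; along x they sit between the end posts with a 135 mm gap after the −x posts and between neighbouring slats, leaving 141 mm before the +x posts.


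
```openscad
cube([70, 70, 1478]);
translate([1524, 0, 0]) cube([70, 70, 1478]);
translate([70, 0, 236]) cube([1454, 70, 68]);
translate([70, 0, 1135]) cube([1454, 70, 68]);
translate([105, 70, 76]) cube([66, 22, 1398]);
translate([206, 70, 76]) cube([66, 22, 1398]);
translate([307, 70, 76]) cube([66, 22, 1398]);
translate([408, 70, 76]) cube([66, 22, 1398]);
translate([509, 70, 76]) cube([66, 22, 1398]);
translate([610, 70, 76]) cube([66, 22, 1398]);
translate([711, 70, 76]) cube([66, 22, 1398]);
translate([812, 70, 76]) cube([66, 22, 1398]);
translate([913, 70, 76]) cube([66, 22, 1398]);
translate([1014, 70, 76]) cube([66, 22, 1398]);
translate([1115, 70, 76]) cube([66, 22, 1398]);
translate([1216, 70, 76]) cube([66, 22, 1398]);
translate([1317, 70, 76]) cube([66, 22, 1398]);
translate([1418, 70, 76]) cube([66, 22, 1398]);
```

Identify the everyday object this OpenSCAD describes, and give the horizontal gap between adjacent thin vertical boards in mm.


A fence section. The picket gap is 35 mm.

Two posts, two rails, 14 pickets — a fence section. Span 1454 mm holds 14 pickets of 66 mm with 15 equal gaps: ⌊(1454 − 14·66) / 15⌋ = 35 mm.


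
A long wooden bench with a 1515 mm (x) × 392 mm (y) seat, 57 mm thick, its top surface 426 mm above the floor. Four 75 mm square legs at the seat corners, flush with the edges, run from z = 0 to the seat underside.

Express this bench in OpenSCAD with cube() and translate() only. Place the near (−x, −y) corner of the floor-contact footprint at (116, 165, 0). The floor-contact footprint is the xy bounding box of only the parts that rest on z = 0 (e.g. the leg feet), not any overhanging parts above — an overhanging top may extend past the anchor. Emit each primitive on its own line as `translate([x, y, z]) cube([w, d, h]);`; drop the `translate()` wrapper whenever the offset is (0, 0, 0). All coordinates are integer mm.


translate([116, 165, 369]) cube([1515, 392, 57]);
translate([116, 165, 0]) cube([75, 75, 369]);
translate([116, 482, 0]) cube([75, 75, 369]);
translate([1556, 165, 0]) cube([75, 75, 369]);
translate([1556, 482, 0]) cube([75, 75, 369]);


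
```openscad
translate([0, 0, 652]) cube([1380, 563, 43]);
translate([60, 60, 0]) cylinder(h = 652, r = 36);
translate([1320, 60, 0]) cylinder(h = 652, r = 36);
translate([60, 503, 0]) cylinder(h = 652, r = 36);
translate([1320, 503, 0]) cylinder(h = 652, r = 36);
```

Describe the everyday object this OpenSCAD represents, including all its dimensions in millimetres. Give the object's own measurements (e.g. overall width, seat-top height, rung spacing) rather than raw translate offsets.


A rectangular dining table. The top is 1380×563×43 mm with its upper surface at z = 695 mm. It stands on four round legs of 72 mm diameter, each leg's bounding box inset 24 mm from the nearest pair of top edges, running from the floor to the underside of the top.


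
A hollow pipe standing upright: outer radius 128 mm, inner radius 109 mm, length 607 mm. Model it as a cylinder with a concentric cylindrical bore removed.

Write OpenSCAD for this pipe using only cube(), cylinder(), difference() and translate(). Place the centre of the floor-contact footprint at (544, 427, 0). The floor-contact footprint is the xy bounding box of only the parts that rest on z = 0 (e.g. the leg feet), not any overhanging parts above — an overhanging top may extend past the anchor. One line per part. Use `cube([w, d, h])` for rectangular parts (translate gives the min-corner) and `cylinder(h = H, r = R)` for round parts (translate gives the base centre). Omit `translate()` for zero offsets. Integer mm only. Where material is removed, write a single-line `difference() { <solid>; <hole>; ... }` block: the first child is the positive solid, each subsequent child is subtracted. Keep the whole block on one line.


difference() { translate([544, 427, 0]) cylinder(h = 607, r = 128); translate([544, 427, 0]) cylinder(h = 607, r = 109); }


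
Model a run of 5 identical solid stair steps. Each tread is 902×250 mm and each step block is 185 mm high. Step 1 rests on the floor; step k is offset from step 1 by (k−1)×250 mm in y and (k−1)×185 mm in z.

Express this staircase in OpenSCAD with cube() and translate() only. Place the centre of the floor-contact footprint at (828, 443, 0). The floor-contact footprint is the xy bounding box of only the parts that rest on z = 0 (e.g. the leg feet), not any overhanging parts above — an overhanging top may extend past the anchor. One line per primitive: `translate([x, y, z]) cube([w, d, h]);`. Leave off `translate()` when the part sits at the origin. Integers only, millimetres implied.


translate([377, 318, 0]) cube([902, 250, 185]);
translate([377, 568, 185]) cube([902, 250, 185]);
translate([377, 818, 370]) cube([902, 250, 185]);
translate([377, 1068, 555]) cube([902, 250, 185]);
translate([377, 1318, 740]) cube([902, 250, 185]);


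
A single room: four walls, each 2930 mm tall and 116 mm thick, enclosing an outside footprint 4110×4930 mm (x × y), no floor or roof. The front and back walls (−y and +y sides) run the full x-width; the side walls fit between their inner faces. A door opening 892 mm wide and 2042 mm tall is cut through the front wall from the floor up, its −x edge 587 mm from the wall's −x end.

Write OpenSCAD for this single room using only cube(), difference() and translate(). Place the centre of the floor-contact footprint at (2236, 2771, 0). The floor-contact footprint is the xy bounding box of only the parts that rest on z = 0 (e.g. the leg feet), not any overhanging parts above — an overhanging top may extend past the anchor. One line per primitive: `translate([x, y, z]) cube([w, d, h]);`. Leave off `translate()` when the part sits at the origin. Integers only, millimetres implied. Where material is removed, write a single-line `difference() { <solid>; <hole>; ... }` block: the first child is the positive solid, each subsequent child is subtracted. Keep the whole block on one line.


difference() { translate([181, 306, 0]) cube([4110, 116, 2930]); translate([768, 306, 0]) cube([892, 116, 2042]); }
translate([181, 5120, 0]) cube([4110, 116, 2930]);
translate([181, 422, 0]) cube([116, 4698, 2930]);
translate([4175, 422, 0]) cube([116, 4698, 2930]);


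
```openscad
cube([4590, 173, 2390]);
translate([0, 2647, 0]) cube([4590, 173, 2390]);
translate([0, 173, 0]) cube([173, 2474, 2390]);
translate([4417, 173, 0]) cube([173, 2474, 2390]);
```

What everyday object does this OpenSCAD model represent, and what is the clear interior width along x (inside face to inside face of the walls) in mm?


A house (or room) frame. The interior width is 4244 mm.

Four 2390 mm walls enclosing a rectangle with no floor or roof — a room or house frame. Outside width is 4590 mm and wall thickness is 173 mm, so the interior width is 4590 − 2 × 173 = 4244 mm.


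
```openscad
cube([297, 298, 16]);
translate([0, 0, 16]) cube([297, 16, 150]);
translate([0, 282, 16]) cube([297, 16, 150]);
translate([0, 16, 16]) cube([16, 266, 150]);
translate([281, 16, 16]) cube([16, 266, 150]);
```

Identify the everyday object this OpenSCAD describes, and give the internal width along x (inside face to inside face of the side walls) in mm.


An open box. The internal width is 265 mm.

A 297×298 base slab with four walls standing on it — an open box. The base is 297 mm wide and the walls are 16 mm thick, so the internal width is 297 − 2 × 16 = 265 mm.


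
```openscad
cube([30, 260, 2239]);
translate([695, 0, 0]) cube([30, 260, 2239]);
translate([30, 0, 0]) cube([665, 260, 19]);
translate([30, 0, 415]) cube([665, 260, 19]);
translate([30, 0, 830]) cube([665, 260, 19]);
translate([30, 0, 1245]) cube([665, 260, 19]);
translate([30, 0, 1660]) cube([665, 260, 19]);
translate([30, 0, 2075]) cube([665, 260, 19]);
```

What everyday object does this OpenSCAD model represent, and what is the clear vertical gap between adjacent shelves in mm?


A bookshelf. The clear shelf gap is 396 mm.

Two tall side panels with 6 horizontal boards between them — a bookshelf. The first two shelf undersides are at z = 0 and z = 415; with shelf thickness 19, the clear gap is 415 − 0 − 19 = 396 mm.


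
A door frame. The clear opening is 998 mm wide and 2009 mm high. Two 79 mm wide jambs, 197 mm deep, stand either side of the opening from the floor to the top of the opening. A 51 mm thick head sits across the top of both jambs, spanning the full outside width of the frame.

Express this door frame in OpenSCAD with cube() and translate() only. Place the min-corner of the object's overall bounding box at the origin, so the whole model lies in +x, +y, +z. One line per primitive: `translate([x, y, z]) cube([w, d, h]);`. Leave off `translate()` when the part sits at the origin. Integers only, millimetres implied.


cube([79, 197, 2009]);
translate([1077, 0, 0]) cube([79, 197, 2009]);
translate([0, 0, 2009]) cube([1156, 197, 51]);


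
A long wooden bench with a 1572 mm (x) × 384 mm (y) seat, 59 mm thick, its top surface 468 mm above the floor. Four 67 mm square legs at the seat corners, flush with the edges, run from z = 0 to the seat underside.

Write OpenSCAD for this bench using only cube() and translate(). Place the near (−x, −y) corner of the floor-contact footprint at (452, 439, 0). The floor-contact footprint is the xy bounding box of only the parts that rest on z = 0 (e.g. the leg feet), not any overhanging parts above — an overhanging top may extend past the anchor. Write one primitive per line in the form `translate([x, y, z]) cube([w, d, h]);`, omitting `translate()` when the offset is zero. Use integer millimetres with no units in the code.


translate([452, 439, 409]) cube([1572, 384, 59]);
translate([452, 439, 0]) cube([67, 67, 409]);
translate([452, 756, 0]) cube([67, 67, 409]);
translate([1957, 439, 0]) cube([67, 67, 409]);
translate([1957, 756, 0]) cube([67, 67, 409]);


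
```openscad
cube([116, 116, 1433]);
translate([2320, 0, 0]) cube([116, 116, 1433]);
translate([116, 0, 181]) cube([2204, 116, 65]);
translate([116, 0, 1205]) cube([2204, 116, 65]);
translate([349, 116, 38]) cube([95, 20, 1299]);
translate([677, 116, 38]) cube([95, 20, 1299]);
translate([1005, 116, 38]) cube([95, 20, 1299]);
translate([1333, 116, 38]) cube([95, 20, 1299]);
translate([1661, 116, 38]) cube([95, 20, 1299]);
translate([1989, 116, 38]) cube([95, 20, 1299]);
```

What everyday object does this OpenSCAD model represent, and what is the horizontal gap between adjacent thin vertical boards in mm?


A fence section. The picket gap is 233 mm.

Two posts, two rails, 6 pickets — a fence section. Span 2204 mm holds 6 pickets of 95 mm with 7 equal gaps: ⌊(2204 − 6·95) / 7⌋ = 233 mm.


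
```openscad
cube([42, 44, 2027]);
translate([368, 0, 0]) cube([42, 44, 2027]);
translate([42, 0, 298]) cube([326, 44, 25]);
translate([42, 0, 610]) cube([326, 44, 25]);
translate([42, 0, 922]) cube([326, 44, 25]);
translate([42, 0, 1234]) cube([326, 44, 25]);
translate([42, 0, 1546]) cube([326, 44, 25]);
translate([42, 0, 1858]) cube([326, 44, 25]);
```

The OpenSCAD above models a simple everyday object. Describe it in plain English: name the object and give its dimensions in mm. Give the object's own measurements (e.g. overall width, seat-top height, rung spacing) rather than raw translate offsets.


A straight ladder. Two 42×44 mm vertical rails, 2027 mm tall, stand 410 mm apart (outside-to-outside) with their front faces coplanar on the −y side. 6 rungs, each 44 mm deep and 25 mm tall, span between the inner faces of the rails, front faces flush with the rails. The lowest rung's underside is at z = 298 mm and rungs are spaced 312 mm apart (underside to underside).


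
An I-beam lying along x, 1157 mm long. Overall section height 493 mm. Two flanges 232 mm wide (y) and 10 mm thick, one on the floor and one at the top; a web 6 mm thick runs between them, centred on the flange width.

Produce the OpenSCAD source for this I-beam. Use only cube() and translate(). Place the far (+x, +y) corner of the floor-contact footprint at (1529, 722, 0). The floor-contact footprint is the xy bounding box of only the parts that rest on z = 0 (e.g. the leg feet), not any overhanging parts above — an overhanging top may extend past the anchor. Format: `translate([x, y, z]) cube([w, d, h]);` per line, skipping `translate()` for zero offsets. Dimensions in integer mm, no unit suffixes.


translate([372, 490, 0]) cube([1157, 232, 10]);
translate([372, 603, 10]) cube([1157, 6, 473]);
translate([372, 490, 483]) cube([1157, 232, 10]);


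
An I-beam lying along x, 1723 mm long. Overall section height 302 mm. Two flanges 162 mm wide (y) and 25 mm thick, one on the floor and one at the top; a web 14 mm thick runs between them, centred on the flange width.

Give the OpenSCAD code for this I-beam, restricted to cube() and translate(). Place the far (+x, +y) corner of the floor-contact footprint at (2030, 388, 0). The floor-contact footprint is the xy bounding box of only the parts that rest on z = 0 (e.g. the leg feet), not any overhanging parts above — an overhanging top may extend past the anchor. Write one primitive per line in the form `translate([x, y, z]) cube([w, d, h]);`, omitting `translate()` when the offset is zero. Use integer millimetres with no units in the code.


translate([307, 226, 0]) cube([1723, 162, 25]);
translate([307, 300, 25]) cube([1723, 14, 252]);
translate([307, 226, 277]) cube([1723, 162, 25]);


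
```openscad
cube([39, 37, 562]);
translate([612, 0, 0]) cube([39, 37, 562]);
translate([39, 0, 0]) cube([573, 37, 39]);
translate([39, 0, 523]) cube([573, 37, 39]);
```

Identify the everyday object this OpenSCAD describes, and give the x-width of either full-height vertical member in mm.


A picture frame. The border width is 39 mm.

Four thin pieces enclosing a rectangular opening — a picture frame. The two full-height stiles are 562 mm tall; the top rail sits at z = 523 and is 39 mm tall, so the border above the opening is 562 − 523 = 39 mm, matching the stile x-width.


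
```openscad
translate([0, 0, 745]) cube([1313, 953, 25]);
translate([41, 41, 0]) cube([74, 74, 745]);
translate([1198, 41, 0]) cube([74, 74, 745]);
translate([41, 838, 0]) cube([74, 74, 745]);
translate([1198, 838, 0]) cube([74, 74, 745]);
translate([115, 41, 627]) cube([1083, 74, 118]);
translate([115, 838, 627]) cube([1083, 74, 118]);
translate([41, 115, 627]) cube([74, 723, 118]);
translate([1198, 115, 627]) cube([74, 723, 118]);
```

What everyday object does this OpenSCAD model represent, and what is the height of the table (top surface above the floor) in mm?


A table. The table height is 770 mm.

A 1313×953×25 slab sits at z = 745 on four 74 mm square posts — a table. The top surface is at 745 + 25 = 770 mm.


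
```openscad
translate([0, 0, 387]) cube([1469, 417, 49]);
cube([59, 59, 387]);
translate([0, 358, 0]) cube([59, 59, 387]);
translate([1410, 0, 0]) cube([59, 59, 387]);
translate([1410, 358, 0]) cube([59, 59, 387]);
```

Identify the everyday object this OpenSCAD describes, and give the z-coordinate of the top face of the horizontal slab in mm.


A bench. The seat-top height is 436 mm.

A long slab on four corner posts — a bench. The slab sits at z = 387 with thickness 49, so the top is 387 + 49 = 436 mm.


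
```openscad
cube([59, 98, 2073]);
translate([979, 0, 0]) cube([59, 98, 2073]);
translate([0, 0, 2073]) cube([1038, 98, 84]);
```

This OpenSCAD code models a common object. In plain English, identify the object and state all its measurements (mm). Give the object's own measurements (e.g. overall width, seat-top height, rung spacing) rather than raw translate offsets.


A door frame. The clear opening is 920 mm wide and 2073 mm high. Two 59 mm wide jambs, 98 mm deep, stand either side of the opening from the floor to the top of the opening. A 84 mm thick head sits across the top of both jambs, spanning the full outside width of the frame.


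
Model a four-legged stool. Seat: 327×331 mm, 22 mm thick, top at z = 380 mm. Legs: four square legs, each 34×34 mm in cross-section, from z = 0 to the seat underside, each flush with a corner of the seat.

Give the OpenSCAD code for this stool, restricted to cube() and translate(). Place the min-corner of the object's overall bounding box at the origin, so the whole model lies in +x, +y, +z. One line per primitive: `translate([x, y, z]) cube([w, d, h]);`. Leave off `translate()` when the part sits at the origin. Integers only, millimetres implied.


// leg_h = 380 - 22 = 358
translate([0, 0, 358]) cube([327, 331, 22]);
cube([34, 34, 358]);
translate([293, 0, 0]) cube([34, 34, 358]);
translate([0, 297, 0]) cube([34, 34, 358]);
translate([293, 297, 0]) cube([34, 34, 358]);


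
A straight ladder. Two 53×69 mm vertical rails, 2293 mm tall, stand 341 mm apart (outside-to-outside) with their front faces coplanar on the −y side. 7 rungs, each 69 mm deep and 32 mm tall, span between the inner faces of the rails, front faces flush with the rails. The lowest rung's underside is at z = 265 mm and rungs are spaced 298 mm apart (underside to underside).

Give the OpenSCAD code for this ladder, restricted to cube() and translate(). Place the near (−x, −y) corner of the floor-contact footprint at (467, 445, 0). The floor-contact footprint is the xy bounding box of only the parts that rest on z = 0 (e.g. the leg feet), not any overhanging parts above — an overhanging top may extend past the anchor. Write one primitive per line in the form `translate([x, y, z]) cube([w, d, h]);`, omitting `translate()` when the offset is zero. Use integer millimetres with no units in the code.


// rung span = 341 - 2*53 = 235
// rung[k] z = 265 + k*298
translate([467, 445, 0]) cube([53, 69, 2293]);
translate([755, 445, 0]) cube([53, 69, 2293]);
translate([520, 445, 265]) cube([235, 69, 32]);
translate([520, 445, 563]) cube([235, 69, 32]);
translate([520, 445, 861]) cube([235, 69, 32]);
translate([520, 445, 1159]) cube([235, 69, 32]);
translate([520, 445, 1457]) cube([235, 69, 32]);
translate([520, 445, 1755]) cube([235, 69, 32]);
translate([520, 445, 2053]) cube([235, 69, 32]);


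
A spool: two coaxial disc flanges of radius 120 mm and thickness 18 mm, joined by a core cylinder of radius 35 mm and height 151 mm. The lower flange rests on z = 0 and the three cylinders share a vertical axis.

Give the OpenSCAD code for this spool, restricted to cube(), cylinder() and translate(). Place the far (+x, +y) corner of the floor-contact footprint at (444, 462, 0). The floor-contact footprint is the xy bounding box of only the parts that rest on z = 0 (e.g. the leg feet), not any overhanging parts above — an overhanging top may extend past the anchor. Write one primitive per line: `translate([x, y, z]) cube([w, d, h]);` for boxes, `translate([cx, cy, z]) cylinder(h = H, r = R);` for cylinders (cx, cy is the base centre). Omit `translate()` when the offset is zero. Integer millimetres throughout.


translate([324, 342, 0]) cylinder(h = 18, r = 120);
translate([324, 342, 18]) cylinder(h = 151, r = 35);
translate([324, 342, 169]) cylinder(h = 18, r = 120);


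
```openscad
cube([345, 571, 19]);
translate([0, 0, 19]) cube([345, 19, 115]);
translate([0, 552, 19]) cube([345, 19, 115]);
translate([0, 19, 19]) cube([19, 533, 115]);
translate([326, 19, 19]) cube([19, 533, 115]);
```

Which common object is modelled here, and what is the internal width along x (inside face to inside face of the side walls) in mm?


An open box. The internal width is 307 mm.

A 345×571 base slab with four walls standing on it — an open box. The base is 345 mm wide and the walls are 19 mm thick, so the internal width is 345 − 2 × 19 = 307 mm.


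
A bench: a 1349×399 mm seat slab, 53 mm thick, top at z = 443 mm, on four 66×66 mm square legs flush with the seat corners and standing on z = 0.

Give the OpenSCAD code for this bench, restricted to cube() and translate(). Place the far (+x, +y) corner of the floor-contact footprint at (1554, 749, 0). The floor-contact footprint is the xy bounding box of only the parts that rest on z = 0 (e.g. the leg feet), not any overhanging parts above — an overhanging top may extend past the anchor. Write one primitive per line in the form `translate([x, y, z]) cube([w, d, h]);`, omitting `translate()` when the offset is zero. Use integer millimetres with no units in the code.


translate([205, 350, 390]) cube([1349, 399, 53]);
translate([205, 350, 0]) cube([66, 66, 390]);
translate([205, 683, 0]) cube([66, 66, 390]);
translate([1488, 350, 0]) cube([66, 66, 390]);
translate([1488, 683, 0]) cube([66, 66, 390]);


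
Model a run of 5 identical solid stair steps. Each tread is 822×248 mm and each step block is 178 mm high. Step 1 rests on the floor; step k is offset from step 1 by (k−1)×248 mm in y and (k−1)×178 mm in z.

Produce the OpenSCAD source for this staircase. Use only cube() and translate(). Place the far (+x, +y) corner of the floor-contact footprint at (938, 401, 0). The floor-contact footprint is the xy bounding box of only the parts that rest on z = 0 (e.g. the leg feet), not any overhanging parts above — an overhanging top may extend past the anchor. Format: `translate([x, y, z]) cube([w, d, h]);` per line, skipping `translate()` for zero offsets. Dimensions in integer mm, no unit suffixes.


translate([116, 153, 0]) cube([822, 248, 178]);
translate([116, 401, 178]) cube([822, 248, 178]);
translate([116, 649, 356]) cube([822, 248, 178]);
translate([116, 897, 534]) cube([822, 248, 178]);
translate([116, 1145, 712]) cube([822, 248, 178]);


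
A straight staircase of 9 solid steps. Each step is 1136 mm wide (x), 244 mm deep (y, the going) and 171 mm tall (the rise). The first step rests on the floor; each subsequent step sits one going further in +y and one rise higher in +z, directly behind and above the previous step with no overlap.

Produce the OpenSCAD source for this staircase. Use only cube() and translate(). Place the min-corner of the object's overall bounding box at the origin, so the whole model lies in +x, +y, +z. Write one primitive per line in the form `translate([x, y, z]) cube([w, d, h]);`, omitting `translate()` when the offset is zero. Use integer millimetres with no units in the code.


cube([1136, 244, 171]);
translate([0, 244, 171]) cube([1136, 244, 171]);
translate([0, 488, 342]) cube([1136, 244, 171]);
translate([0, 732, 513]) cube([1136, 244, 171]);
translate([0, 976, 684]) cube([1136, 244, 171]);
translate([0, 1220, 855]) cube([1136, 244, 171]);
translate([0, 1464, 1026]) cube([1136, 244, 171]);
translate([0, 1708, 1197]) cube([1136, 244, 171]);
translate([0, 1952, 1368]) cube([1136, 244, 171]);


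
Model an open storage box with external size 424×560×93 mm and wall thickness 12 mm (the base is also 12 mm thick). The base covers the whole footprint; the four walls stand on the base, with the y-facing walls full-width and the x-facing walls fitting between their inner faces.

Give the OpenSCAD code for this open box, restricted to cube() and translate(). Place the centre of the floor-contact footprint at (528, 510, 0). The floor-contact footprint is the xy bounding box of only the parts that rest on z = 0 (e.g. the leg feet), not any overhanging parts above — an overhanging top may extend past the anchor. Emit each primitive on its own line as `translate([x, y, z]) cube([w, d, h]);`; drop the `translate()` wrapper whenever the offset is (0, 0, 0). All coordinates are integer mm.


translate([316, 230, 0]) cube([424, 560, 12]);
translate([316, 230, 12]) cube([424, 12, 81]);
translate([316, 778, 12]) cube([424, 12, 81]);
translate([316, 242, 12]) cube([12, 536, 81]);
translate([728, 242, 12]) cube([12, 536, 81]);


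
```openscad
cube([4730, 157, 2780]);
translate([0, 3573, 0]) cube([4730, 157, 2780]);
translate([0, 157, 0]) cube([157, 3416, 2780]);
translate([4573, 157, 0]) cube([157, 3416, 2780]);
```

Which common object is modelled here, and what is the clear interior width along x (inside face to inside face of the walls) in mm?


A house (or room) frame. The interior width is 4416 mm.

Four 2780 mm walls enclosing a rectangle with no floor or roof — a room or house frame. Outside width is 4730 mm and wall thickness is 157 mm, so the interior width is 4730 − 2 × 157 = 4416 mm.


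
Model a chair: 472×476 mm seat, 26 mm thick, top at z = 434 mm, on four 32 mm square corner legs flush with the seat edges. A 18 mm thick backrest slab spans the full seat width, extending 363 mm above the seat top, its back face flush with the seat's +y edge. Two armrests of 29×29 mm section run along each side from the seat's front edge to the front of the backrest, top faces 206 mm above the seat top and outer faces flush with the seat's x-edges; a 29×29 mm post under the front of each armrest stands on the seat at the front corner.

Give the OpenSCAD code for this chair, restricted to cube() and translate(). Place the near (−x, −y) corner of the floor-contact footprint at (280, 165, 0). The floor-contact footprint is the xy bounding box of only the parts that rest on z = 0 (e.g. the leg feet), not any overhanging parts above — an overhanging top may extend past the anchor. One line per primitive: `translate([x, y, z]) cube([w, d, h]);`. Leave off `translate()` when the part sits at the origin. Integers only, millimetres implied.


translate([280, 165, 408]) cube([472, 476, 26]);
translate([280, 165, 0]) cube([32, 32, 408]);
translate([720, 165, 0]) cube([32, 32, 408]);
translate([280, 609, 0]) cube([32, 32, 408]);
translate([720, 609, 0]) cube([32, 32, 408]);
translate([280, 623, 434]) cube([472, 18, 363]);
translate([280, 165, 611]) cube([29, 458, 29]);
translate([723, 165, 611]) cube([29, 458, 29]);
translate([280, 165, 434]) cube([29, 29, 177]);
translate([723, 165, 434]) cube([29, 29, 177]);
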